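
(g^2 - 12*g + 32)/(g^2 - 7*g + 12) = (g - 8)/(g - 3)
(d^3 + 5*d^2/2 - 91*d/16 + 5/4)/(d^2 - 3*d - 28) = (16*d^2 - 24*d + 5)/(16*(d - 7))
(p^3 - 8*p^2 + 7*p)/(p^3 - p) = (p - 7)/(p + 1)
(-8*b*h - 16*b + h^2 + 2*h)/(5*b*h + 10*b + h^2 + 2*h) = (-8*b + h)/(5*b + h)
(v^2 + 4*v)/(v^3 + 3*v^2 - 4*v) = 1/(v - 1)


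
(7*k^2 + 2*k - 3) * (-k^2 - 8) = -7*k^4 - 2*k^3 - 53*k^2 - 16*k + 24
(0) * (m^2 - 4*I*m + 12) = 0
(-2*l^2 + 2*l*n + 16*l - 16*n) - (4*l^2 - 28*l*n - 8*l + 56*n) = -6*l^2 + 30*l*n + 24*l - 72*n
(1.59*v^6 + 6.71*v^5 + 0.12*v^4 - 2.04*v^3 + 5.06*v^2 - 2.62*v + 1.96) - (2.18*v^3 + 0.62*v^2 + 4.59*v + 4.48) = 1.59*v^6 + 6.71*v^5 + 0.12*v^4 - 4.22*v^3 + 4.44*v^2 - 7.21*v - 2.52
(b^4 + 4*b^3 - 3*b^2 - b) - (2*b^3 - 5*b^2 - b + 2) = b^4 + 2*b^3 + 2*b^2 - 2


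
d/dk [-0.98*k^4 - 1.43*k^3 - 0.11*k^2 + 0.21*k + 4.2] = -3.92*k^3 - 4.29*k^2 - 0.22*k + 0.21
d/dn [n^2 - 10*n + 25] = 2*n - 10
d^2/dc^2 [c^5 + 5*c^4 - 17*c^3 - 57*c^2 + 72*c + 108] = 20*c^3 + 60*c^2 - 102*c - 114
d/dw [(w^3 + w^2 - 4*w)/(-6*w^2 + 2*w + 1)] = (-6*w^4 + 4*w^3 - 19*w^2 + 2*w - 4)/(36*w^4 - 24*w^3 - 8*w^2 + 4*w + 1)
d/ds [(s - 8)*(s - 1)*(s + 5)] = 3*s^2 - 8*s - 37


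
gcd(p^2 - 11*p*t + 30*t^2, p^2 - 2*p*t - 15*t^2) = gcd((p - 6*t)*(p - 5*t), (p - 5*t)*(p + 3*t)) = p - 5*t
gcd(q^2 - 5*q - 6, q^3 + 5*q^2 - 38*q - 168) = q - 6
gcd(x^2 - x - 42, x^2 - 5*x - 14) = x - 7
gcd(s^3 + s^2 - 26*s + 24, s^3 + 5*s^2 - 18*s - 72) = s^2 + 2*s - 24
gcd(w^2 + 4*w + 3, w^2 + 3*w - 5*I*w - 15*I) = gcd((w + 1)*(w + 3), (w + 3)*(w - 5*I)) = w + 3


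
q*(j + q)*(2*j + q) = 2*j^2*q + 3*j*q^2 + q^3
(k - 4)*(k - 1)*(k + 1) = k^3 - 4*k^2 - k + 4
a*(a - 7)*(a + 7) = a^3 - 49*a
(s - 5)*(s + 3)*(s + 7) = s^3 + 5*s^2 - 29*s - 105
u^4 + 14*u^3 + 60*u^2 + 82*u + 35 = (u + 1)^2*(u + 5)*(u + 7)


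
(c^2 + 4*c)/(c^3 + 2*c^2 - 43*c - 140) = c/(c^2 - 2*c - 35)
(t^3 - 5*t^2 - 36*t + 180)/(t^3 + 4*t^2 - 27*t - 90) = (t - 6)/(t + 3)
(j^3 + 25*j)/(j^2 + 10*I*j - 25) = j*(j - 5*I)/(j + 5*I)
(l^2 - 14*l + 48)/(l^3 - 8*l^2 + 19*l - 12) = (l^2 - 14*l + 48)/(l^3 - 8*l^2 + 19*l - 12)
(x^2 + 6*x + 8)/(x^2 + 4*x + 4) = (x + 4)/(x + 2)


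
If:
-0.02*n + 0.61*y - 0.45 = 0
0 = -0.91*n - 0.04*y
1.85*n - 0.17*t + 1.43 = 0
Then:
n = -0.03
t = 8.06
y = 0.74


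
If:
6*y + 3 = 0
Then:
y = -1/2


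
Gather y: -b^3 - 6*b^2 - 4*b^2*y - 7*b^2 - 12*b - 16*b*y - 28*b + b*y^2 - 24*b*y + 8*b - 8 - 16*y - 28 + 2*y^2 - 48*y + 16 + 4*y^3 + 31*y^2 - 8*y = -b^3 - 13*b^2 - 32*b + 4*y^3 + y^2*(b + 33) + y*(-4*b^2 - 40*b - 72) - 20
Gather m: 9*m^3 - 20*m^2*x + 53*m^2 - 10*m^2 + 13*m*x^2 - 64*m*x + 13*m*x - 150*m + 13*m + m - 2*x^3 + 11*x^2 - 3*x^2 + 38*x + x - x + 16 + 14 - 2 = 9*m^3 + m^2*(43 - 20*x) + m*(13*x^2 - 51*x - 136) - 2*x^3 + 8*x^2 + 38*x + 28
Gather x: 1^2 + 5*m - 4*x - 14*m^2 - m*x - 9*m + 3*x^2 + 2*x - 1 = -14*m^2 - 4*m + 3*x^2 + x*(-m - 2)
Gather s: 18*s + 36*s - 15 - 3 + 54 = 54*s + 36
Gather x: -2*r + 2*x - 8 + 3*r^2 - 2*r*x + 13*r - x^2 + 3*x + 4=3*r^2 + 11*r - x^2 + x*(5 - 2*r) - 4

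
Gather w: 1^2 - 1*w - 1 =-w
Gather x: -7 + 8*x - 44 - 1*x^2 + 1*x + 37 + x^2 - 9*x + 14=0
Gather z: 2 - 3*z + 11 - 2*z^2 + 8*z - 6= -2*z^2 + 5*z + 7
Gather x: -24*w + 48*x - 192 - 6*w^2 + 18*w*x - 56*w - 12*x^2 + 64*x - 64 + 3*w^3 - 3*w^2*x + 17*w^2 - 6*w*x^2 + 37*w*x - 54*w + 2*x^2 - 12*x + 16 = 3*w^3 + 11*w^2 - 134*w + x^2*(-6*w - 10) + x*(-3*w^2 + 55*w + 100) - 240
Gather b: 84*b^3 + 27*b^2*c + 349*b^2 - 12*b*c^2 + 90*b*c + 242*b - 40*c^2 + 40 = 84*b^3 + b^2*(27*c + 349) + b*(-12*c^2 + 90*c + 242) - 40*c^2 + 40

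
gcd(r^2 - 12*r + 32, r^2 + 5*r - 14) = 1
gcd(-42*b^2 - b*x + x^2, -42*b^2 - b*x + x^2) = -42*b^2 - b*x + x^2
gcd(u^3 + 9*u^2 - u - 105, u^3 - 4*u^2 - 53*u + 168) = u^2 + 4*u - 21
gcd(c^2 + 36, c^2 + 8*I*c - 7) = 1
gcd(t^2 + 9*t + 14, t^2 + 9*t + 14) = t^2 + 9*t + 14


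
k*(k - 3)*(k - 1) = k^3 - 4*k^2 + 3*k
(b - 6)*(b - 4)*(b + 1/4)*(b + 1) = b^4 - 35*b^3/4 + 47*b^2/4 + 55*b/2 + 6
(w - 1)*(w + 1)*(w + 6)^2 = w^4 + 12*w^3 + 35*w^2 - 12*w - 36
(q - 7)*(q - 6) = q^2 - 13*q + 42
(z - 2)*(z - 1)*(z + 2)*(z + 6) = z^4 + 5*z^3 - 10*z^2 - 20*z + 24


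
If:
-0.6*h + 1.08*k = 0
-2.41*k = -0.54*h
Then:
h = 0.00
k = 0.00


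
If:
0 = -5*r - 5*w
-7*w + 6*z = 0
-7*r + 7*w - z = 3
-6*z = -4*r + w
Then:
No Solution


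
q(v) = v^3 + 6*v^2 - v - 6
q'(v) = 3*v^2 + 12*v - 1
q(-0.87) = -1.25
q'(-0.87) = -9.17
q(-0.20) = -5.57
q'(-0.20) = -3.28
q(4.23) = 172.81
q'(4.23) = 103.44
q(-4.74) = 27.05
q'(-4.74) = 9.52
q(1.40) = 7.10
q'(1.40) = 21.68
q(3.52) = 108.44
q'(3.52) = 78.41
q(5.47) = 331.72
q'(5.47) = 154.40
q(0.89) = -1.43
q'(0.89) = 12.06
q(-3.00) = 24.00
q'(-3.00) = -10.00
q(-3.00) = 24.00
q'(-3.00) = -10.00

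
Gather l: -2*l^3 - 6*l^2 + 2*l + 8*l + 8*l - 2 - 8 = -2*l^3 - 6*l^2 + 18*l - 10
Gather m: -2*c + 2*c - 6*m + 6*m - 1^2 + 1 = 0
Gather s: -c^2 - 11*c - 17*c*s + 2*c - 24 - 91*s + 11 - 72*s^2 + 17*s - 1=-c^2 - 9*c - 72*s^2 + s*(-17*c - 74) - 14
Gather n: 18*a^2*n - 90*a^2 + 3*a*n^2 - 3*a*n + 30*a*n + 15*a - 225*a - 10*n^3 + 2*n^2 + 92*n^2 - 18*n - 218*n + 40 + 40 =-90*a^2 - 210*a - 10*n^3 + n^2*(3*a + 94) + n*(18*a^2 + 27*a - 236) + 80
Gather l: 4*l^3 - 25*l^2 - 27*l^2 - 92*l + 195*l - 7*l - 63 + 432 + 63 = 4*l^3 - 52*l^2 + 96*l + 432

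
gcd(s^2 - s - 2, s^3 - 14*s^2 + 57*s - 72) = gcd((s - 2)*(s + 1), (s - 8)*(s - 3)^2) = 1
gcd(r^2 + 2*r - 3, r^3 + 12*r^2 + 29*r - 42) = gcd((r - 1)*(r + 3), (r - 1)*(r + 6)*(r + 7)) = r - 1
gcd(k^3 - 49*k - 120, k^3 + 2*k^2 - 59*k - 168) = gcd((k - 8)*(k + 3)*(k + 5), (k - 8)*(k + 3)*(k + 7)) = k^2 - 5*k - 24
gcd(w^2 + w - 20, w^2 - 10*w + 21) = 1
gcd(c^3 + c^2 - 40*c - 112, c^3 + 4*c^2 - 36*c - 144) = c + 4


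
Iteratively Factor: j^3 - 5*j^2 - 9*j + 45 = (j + 3)*(j^2 - 8*j + 15) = (j - 3)*(j + 3)*(j - 5)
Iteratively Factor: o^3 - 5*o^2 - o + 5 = (o - 5)*(o^2 - 1) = (o - 5)*(o - 1)*(o + 1)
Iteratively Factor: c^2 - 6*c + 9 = (c - 3)*(c - 3)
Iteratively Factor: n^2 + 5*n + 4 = (n + 1)*(n + 4)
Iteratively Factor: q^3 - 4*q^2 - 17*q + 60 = (q + 4)*(q^2 - 8*q + 15) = (q - 3)*(q + 4)*(q - 5)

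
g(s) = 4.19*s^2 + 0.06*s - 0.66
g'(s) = 8.38*s + 0.06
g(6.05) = 153.07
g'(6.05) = 50.76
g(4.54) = 85.98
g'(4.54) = 38.11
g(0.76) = 1.81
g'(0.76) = 6.43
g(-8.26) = 284.72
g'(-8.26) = -69.16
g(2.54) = 26.52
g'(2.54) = 21.35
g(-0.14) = -0.59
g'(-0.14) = -1.11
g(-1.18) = 5.10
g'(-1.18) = -9.83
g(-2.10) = 17.69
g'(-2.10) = -17.54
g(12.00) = 603.42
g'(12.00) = 100.62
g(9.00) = 339.27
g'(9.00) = 75.48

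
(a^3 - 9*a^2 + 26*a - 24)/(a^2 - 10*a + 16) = (a^2 - 7*a + 12)/(a - 8)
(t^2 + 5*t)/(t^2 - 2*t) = (t + 5)/(t - 2)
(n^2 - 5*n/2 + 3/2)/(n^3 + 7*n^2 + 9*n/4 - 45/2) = 2*(n - 1)/(2*n^2 + 17*n + 30)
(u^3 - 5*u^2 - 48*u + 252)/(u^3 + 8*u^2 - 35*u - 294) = (u - 6)/(u + 7)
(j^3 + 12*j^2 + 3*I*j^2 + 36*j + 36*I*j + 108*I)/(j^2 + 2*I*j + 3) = (j^2 + 12*j + 36)/(j - I)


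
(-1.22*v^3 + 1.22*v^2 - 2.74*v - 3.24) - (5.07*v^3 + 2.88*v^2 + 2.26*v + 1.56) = -6.29*v^3 - 1.66*v^2 - 5.0*v - 4.8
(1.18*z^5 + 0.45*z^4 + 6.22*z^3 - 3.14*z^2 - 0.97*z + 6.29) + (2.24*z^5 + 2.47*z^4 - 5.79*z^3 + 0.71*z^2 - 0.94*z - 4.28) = 3.42*z^5 + 2.92*z^4 + 0.43*z^3 - 2.43*z^2 - 1.91*z + 2.01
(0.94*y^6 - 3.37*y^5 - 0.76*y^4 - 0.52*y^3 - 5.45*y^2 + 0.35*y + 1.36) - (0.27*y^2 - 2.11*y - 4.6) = 0.94*y^6 - 3.37*y^5 - 0.76*y^4 - 0.52*y^3 - 5.72*y^2 + 2.46*y + 5.96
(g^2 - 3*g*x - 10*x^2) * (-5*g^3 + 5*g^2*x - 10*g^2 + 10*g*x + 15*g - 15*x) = -5*g^5 + 20*g^4*x - 10*g^4 + 35*g^3*x^2 + 40*g^3*x + 15*g^3 - 50*g^2*x^3 + 70*g^2*x^2 - 60*g^2*x - 100*g*x^3 - 105*g*x^2 + 150*x^3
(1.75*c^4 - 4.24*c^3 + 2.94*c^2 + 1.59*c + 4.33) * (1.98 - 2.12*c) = -3.71*c^5 + 12.4538*c^4 - 14.628*c^3 + 2.4504*c^2 - 6.0314*c + 8.5734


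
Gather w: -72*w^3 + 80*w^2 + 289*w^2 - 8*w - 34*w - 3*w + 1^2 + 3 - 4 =-72*w^3 + 369*w^2 - 45*w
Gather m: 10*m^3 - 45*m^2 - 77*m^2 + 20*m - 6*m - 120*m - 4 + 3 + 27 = 10*m^3 - 122*m^2 - 106*m + 26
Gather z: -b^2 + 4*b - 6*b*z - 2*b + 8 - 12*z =-b^2 + 2*b + z*(-6*b - 12) + 8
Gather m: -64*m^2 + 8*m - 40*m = -64*m^2 - 32*m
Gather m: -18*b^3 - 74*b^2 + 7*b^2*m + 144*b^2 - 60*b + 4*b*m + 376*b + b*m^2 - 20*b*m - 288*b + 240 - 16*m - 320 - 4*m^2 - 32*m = -18*b^3 + 70*b^2 + 28*b + m^2*(b - 4) + m*(7*b^2 - 16*b - 48) - 80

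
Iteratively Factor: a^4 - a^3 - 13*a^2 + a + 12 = (a - 4)*(a^3 + 3*a^2 - a - 3) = (a - 4)*(a - 1)*(a^2 + 4*a + 3) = (a - 4)*(a - 1)*(a + 1)*(a + 3)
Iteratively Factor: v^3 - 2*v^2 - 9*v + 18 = (v - 3)*(v^2 + v - 6) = (v - 3)*(v - 2)*(v + 3)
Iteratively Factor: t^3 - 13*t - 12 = (t + 1)*(t^2 - t - 12) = (t - 4)*(t + 1)*(t + 3)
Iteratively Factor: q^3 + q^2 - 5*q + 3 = (q - 1)*(q^2 + 2*q - 3) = (q - 1)*(q + 3)*(q - 1)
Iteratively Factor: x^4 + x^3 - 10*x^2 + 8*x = (x - 2)*(x^3 + 3*x^2 - 4*x) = (x - 2)*(x + 4)*(x^2 - x) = x*(x - 2)*(x + 4)*(x - 1)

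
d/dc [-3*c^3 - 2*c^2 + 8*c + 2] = -9*c^2 - 4*c + 8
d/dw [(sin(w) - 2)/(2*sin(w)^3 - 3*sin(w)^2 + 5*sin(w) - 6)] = (-4*sin(w)^3 + 15*sin(w)^2 - 12*sin(w) + 4)*cos(w)/(2*sin(w)^3 - 3*sin(w)^2 + 5*sin(w) - 6)^2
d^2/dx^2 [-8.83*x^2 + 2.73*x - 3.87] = -17.6600000000000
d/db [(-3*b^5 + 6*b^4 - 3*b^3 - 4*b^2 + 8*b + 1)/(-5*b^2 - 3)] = (45*b^6 - 60*b^5 + 60*b^4 - 72*b^3 + 67*b^2 + 34*b - 24)/(25*b^4 + 30*b^2 + 9)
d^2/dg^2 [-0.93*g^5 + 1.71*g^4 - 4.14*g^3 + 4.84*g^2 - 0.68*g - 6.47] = -18.6*g^3 + 20.52*g^2 - 24.84*g + 9.68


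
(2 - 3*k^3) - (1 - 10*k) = -3*k^3 + 10*k + 1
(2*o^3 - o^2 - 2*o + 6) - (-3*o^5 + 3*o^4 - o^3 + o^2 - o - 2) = 3*o^5 - 3*o^4 + 3*o^3 - 2*o^2 - o + 8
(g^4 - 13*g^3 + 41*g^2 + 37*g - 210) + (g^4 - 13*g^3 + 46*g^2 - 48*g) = 2*g^4 - 26*g^3 + 87*g^2 - 11*g - 210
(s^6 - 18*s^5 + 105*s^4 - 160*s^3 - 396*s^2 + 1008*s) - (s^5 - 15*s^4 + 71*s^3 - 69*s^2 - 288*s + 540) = s^6 - 19*s^5 + 120*s^4 - 231*s^3 - 327*s^2 + 1296*s - 540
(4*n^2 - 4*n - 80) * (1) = 4*n^2 - 4*n - 80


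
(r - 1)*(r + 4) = r^2 + 3*r - 4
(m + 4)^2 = m^2 + 8*m + 16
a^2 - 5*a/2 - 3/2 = (a - 3)*(a + 1/2)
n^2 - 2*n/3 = n*(n - 2/3)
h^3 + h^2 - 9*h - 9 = (h - 3)*(h + 1)*(h + 3)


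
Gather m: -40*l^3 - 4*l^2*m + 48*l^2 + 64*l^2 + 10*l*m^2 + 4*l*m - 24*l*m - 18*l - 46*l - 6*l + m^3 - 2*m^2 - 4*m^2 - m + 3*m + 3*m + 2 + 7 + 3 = -40*l^3 + 112*l^2 - 70*l + m^3 + m^2*(10*l - 6) + m*(-4*l^2 - 20*l + 5) + 12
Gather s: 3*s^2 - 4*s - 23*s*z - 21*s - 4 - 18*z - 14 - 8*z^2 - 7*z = 3*s^2 + s*(-23*z - 25) - 8*z^2 - 25*z - 18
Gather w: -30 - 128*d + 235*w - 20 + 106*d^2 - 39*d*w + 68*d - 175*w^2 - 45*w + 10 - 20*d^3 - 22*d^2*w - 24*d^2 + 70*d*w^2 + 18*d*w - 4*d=-20*d^3 + 82*d^2 - 64*d + w^2*(70*d - 175) + w*(-22*d^2 - 21*d + 190) - 40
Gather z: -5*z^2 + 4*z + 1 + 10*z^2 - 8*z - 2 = 5*z^2 - 4*z - 1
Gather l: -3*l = -3*l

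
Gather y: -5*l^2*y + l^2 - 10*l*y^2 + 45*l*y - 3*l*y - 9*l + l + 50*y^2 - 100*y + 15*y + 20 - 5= l^2 - 8*l + y^2*(50 - 10*l) + y*(-5*l^2 + 42*l - 85) + 15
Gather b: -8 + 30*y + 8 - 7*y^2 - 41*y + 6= -7*y^2 - 11*y + 6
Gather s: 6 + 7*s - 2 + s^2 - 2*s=s^2 + 5*s + 4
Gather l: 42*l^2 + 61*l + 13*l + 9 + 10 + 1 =42*l^2 + 74*l + 20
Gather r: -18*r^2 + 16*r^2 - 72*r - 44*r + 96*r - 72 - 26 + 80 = -2*r^2 - 20*r - 18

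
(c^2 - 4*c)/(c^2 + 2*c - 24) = c/(c + 6)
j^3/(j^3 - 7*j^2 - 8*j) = j^2/(j^2 - 7*j - 8)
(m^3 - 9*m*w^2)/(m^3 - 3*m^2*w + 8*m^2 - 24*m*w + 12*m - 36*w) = m*(m + 3*w)/(m^2 + 8*m + 12)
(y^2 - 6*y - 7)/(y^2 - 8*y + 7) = (y + 1)/(y - 1)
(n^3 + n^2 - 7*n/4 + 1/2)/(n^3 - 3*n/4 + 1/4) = (n + 2)/(n + 1)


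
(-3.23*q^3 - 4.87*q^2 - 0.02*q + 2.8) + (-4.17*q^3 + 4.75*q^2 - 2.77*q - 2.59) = -7.4*q^3 - 0.12*q^2 - 2.79*q + 0.21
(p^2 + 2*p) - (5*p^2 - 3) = -4*p^2 + 2*p + 3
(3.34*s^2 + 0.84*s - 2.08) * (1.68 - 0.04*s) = -0.1336*s^3 + 5.5776*s^2 + 1.4944*s - 3.4944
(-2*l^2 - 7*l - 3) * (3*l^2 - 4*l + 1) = -6*l^4 - 13*l^3 + 17*l^2 + 5*l - 3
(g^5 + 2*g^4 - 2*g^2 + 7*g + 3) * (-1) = -g^5 - 2*g^4 + 2*g^2 - 7*g - 3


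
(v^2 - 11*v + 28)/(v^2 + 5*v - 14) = (v^2 - 11*v + 28)/(v^2 + 5*v - 14)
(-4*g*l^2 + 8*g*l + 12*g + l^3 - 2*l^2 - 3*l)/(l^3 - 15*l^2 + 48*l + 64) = (-4*g*l + 12*g + l^2 - 3*l)/(l^2 - 16*l + 64)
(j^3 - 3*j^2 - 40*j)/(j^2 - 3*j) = (j^2 - 3*j - 40)/(j - 3)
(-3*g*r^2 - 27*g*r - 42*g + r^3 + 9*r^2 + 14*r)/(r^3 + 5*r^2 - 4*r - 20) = (-3*g*r - 21*g + r^2 + 7*r)/(r^2 + 3*r - 10)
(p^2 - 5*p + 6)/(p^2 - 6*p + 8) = (p - 3)/(p - 4)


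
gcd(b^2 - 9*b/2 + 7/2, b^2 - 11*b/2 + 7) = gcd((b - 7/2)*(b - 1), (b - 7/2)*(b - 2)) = b - 7/2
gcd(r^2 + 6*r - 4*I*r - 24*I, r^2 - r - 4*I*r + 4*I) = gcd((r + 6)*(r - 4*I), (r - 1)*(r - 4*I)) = r - 4*I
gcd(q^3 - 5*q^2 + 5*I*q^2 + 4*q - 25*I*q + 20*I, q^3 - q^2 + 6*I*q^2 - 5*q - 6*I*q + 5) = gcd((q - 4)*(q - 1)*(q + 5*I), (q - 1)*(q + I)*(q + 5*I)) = q^2 + q*(-1 + 5*I) - 5*I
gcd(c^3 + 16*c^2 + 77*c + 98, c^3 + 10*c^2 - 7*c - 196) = c^2 + 14*c + 49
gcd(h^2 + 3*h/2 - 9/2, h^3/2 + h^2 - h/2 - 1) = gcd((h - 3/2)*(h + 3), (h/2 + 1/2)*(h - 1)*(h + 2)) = 1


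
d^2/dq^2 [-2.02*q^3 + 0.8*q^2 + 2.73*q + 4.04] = 1.6 - 12.12*q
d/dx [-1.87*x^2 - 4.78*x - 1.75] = -3.74*x - 4.78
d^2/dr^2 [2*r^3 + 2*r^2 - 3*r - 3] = 12*r + 4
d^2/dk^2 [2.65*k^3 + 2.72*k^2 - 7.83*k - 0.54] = 15.9*k + 5.44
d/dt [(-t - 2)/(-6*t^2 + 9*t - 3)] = (-2*t^2 - 8*t + 7)/(3*(4*t^4 - 12*t^3 + 13*t^2 - 6*t + 1))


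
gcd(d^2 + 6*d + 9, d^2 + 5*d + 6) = d + 3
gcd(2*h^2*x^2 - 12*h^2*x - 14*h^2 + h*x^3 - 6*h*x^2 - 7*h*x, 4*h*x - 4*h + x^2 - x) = 1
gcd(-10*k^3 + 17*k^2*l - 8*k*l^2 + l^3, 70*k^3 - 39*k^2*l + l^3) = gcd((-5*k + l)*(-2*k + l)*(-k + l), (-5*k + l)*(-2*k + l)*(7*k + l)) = 10*k^2 - 7*k*l + l^2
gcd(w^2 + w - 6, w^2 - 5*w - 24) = w + 3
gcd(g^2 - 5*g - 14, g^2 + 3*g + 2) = g + 2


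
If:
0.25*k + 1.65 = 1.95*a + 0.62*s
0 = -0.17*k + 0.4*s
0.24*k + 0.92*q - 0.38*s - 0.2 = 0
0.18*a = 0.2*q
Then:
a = 0.89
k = -6.88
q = 0.80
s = -2.92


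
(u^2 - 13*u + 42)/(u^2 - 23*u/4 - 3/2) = 4*(u - 7)/(4*u + 1)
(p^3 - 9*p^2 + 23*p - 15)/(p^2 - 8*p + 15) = p - 1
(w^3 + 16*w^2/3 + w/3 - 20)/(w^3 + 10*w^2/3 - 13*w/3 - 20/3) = (w + 3)/(w + 1)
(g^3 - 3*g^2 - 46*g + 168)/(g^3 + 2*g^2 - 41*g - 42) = (g - 4)/(g + 1)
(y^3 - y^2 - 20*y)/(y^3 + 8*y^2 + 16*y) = (y - 5)/(y + 4)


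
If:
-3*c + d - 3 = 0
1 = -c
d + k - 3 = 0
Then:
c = -1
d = 0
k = 3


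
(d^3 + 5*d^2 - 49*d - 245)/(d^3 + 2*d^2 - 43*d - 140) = (d + 7)/(d + 4)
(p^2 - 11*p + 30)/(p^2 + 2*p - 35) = (p - 6)/(p + 7)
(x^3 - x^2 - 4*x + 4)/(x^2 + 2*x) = x - 3 + 2/x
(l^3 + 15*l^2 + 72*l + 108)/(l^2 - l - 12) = (l^2 + 12*l + 36)/(l - 4)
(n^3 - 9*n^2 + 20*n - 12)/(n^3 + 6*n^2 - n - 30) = (n^2 - 7*n + 6)/(n^2 + 8*n + 15)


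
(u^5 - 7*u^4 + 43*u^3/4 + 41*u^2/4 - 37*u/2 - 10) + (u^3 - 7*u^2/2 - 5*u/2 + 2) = u^5 - 7*u^4 + 47*u^3/4 + 27*u^2/4 - 21*u - 8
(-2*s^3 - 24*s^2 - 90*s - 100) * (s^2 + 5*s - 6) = -2*s^5 - 34*s^4 - 198*s^3 - 406*s^2 + 40*s + 600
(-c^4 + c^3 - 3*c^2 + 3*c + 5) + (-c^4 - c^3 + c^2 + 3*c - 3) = -2*c^4 - 2*c^2 + 6*c + 2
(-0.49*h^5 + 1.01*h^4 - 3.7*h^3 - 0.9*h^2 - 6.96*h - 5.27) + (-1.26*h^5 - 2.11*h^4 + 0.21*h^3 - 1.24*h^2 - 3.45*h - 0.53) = -1.75*h^5 - 1.1*h^4 - 3.49*h^3 - 2.14*h^2 - 10.41*h - 5.8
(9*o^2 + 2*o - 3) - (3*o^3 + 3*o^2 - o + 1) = -3*o^3 + 6*o^2 + 3*o - 4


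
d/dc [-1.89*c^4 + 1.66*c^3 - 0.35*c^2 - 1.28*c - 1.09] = -7.56*c^3 + 4.98*c^2 - 0.7*c - 1.28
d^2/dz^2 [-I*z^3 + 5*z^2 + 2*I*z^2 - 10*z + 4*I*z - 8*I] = -6*I*z + 10 + 4*I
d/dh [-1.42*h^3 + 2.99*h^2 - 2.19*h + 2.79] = -4.26*h^2 + 5.98*h - 2.19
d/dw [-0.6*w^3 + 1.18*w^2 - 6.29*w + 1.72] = -1.8*w^2 + 2.36*w - 6.29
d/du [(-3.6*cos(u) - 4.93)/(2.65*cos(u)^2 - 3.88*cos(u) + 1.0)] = (-9.54*cos(u)^2 - 26.129*cos(u) + 22.7284)*sin(u)/(7.0225*cos(u)^4 - 20.564*cos(u)^3 + 20.3544*cos(u)^2 - 7.76*cos(u) + 1.0)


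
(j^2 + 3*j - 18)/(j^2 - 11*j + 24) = (j + 6)/(j - 8)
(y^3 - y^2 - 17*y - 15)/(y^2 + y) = y - 2 - 15/y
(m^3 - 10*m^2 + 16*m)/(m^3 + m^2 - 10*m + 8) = m*(m - 8)/(m^2 + 3*m - 4)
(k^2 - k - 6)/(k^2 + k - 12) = (k + 2)/(k + 4)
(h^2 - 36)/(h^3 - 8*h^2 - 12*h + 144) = (h + 6)/(h^2 - 2*h - 24)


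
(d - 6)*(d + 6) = d^2 - 36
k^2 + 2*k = k*(k + 2)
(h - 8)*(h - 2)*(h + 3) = h^3 - 7*h^2 - 14*h + 48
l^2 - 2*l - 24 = (l - 6)*(l + 4)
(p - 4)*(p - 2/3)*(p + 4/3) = p^3 - 10*p^2/3 - 32*p/9 + 32/9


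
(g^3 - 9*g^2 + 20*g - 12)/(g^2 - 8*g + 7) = (g^2 - 8*g + 12)/(g - 7)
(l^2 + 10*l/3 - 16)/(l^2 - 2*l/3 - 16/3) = (l + 6)/(l + 2)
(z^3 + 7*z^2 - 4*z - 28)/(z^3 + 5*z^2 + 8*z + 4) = (z^2 + 5*z - 14)/(z^2 + 3*z + 2)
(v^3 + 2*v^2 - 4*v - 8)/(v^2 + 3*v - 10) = (v^2 + 4*v + 4)/(v + 5)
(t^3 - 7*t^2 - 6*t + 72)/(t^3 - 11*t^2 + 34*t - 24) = (t + 3)/(t - 1)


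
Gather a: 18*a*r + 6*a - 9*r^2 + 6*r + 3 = a*(18*r + 6) - 9*r^2 + 6*r + 3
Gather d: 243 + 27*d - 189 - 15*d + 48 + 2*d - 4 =14*d + 98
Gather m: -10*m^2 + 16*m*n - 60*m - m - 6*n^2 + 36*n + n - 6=-10*m^2 + m*(16*n - 61) - 6*n^2 + 37*n - 6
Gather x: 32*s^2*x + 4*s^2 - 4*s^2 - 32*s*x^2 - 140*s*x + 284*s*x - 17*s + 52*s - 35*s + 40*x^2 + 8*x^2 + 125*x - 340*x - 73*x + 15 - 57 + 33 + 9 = x^2*(48 - 32*s) + x*(32*s^2 + 144*s - 288)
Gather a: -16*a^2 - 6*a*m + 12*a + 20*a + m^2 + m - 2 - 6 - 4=-16*a^2 + a*(32 - 6*m) + m^2 + m - 12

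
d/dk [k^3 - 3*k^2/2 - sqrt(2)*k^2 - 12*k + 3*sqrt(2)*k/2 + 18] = 3*k^2 - 3*k - 2*sqrt(2)*k - 12 + 3*sqrt(2)/2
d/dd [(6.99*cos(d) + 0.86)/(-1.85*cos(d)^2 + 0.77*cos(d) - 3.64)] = (-12.9315*cos(d)^2 - 3.182*cos(d) + 26.1058)*sin(d)/(3.4225*cos(d)^4 - 2.849*cos(d)^3 + 14.0609*cos(d)^2 - 5.6056*cos(d) + 13.2496)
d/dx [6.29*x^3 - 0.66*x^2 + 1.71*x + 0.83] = 18.87*x^2 - 1.32*x + 1.71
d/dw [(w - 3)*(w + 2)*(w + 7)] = 3*w^2 + 12*w - 13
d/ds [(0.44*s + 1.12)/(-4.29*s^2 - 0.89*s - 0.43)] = (1.8876*s^2 + 9.6096*s + 0.8076)/(18.4041*s^4 + 7.6362*s^3 + 4.4815*s^2 + 0.7654*s + 0.1849)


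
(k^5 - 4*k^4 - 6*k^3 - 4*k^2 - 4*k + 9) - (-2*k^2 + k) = k^5 - 4*k^4 - 6*k^3 - 2*k^2 - 5*k + 9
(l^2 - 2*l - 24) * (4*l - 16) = 4*l^3 - 24*l^2 - 64*l + 384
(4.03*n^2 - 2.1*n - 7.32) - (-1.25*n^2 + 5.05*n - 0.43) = 5.28*n^2 - 7.15*n - 6.89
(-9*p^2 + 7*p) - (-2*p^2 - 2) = -7*p^2 + 7*p + 2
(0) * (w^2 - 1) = 0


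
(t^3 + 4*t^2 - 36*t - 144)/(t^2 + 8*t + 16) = (t^2 - 36)/(t + 4)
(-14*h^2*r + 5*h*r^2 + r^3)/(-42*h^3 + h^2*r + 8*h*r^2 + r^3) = r/(3*h + r)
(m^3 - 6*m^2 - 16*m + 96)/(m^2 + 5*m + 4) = (m^2 - 10*m + 24)/(m + 1)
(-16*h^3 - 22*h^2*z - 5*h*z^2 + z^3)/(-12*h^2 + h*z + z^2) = (-16*h^3 - 22*h^2*z - 5*h*z^2 + z^3)/(-12*h^2 + h*z + z^2)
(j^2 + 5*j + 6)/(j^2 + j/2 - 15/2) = 2*(j + 2)/(2*j - 5)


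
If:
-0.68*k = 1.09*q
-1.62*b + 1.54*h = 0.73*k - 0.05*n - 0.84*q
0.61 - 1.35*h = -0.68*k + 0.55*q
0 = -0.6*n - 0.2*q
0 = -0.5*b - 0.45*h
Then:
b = 0.49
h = -0.55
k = -1.32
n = -0.27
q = 0.82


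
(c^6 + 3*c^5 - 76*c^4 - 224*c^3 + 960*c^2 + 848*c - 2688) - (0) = c^6 + 3*c^5 - 76*c^4 - 224*c^3 + 960*c^2 + 848*c - 2688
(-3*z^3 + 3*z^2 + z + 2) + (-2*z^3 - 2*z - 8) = -5*z^3 + 3*z^2 - z - 6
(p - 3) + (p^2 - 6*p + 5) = p^2 - 5*p + 2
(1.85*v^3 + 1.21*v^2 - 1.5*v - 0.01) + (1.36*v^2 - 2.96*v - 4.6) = 1.85*v^3 + 2.57*v^2 - 4.46*v - 4.61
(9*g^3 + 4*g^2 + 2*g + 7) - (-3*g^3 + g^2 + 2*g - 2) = 12*g^3 + 3*g^2 + 9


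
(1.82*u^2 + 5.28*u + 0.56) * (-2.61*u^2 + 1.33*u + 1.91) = -4.7502*u^4 - 11.3602*u^3 + 9.037*u^2 + 10.8296*u + 1.0696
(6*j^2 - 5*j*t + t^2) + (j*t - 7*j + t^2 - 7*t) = 6*j^2 - 4*j*t - 7*j + 2*t^2 - 7*t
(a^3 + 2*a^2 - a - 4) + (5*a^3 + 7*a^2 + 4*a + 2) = 6*a^3 + 9*a^2 + 3*a - 2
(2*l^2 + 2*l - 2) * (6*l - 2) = 12*l^3 + 8*l^2 - 16*l + 4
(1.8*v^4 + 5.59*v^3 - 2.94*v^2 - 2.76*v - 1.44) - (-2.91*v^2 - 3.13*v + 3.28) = 1.8*v^4 + 5.59*v^3 - 0.0299999999999998*v^2 + 0.37*v - 4.72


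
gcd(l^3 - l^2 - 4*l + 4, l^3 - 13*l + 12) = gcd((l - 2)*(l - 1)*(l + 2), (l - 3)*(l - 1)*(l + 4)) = l - 1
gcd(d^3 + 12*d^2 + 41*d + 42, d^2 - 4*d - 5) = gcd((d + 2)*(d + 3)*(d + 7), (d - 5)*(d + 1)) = 1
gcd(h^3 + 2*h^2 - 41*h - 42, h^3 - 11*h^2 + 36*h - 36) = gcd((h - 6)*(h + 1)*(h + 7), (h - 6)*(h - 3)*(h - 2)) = h - 6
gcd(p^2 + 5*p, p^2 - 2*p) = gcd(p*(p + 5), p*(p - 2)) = p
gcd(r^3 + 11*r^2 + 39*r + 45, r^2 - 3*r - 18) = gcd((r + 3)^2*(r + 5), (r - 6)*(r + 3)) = r + 3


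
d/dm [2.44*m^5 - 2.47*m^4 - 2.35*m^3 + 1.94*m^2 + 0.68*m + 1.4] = 12.2*m^4 - 9.88*m^3 - 7.05*m^2 + 3.88*m + 0.68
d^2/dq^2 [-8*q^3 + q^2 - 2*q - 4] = 2 - 48*q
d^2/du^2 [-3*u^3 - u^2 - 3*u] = -18*u - 2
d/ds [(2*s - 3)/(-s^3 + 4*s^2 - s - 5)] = (-2*s^3 + 8*s^2 - 2*s + (2*s - 3)*(3*s^2 - 8*s + 1) - 10)/(s^3 - 4*s^2 + s + 5)^2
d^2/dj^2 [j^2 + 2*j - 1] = 2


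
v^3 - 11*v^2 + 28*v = v*(v - 7)*(v - 4)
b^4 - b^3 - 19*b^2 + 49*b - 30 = (b - 3)*(b - 2)*(b - 1)*(b + 5)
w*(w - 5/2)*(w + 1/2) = w^3 - 2*w^2 - 5*w/4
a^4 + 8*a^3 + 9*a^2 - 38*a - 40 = (a - 2)*(a + 1)*(a + 4)*(a + 5)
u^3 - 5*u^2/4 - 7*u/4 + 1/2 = (u - 2)*(u - 1/4)*(u + 1)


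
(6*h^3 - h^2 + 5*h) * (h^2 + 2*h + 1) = 6*h^5 + 11*h^4 + 9*h^3 + 9*h^2 + 5*h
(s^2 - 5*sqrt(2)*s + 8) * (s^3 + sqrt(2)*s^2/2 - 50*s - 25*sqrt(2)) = s^5 - 9*sqrt(2)*s^4/2 - 47*s^3 + 229*sqrt(2)*s^2 - 150*s - 200*sqrt(2)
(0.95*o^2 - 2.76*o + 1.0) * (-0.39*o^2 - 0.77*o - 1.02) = -0.3705*o^4 + 0.3449*o^3 + 0.7662*o^2 + 2.0452*o - 1.02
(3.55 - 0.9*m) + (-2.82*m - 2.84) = 0.71 - 3.72*m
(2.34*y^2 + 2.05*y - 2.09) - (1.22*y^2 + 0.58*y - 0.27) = 1.12*y^2 + 1.47*y - 1.82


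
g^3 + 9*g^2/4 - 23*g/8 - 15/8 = (g - 5/4)*(g + 1/2)*(g + 3)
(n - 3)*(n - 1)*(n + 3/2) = n^3 - 5*n^2/2 - 3*n + 9/2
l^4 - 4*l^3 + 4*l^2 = l^2*(l - 2)^2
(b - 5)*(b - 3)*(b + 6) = b^3 - 2*b^2 - 33*b + 90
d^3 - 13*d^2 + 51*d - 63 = (d - 7)*(d - 3)^2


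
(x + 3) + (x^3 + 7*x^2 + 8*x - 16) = x^3 + 7*x^2 + 9*x - 13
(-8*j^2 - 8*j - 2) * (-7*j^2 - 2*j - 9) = 56*j^4 + 72*j^3 + 102*j^2 + 76*j + 18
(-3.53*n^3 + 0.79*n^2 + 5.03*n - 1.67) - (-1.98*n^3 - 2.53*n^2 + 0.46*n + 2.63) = -1.55*n^3 + 3.32*n^2 + 4.57*n - 4.3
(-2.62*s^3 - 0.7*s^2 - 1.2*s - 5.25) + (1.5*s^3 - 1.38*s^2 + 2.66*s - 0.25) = -1.12*s^3 - 2.08*s^2 + 1.46*s - 5.5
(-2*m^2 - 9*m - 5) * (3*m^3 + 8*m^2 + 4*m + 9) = -6*m^5 - 43*m^4 - 95*m^3 - 94*m^2 - 101*m - 45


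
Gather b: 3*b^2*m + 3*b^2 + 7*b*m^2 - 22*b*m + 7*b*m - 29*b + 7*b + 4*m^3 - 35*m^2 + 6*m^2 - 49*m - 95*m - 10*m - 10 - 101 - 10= b^2*(3*m + 3) + b*(7*m^2 - 15*m - 22) + 4*m^3 - 29*m^2 - 154*m - 121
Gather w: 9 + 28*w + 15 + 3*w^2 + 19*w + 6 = 3*w^2 + 47*w + 30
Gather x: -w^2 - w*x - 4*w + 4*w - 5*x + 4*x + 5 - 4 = -w^2 + x*(-w - 1) + 1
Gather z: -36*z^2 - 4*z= -36*z^2 - 4*z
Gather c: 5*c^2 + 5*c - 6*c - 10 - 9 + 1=5*c^2 - c - 18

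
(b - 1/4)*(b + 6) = b^2 + 23*b/4 - 3/2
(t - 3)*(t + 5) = t^2 + 2*t - 15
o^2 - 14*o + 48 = (o - 8)*(o - 6)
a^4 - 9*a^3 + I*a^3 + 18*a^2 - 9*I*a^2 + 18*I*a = a*(a - 6)*(a - 3)*(a + I)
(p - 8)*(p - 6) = p^2 - 14*p + 48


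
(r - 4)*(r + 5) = r^2 + r - 20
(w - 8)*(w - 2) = w^2 - 10*w + 16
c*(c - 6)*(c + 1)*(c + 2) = c^4 - 3*c^3 - 16*c^2 - 12*c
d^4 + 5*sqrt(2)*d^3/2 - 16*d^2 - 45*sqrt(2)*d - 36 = (d - 3*sqrt(2))*(d + sqrt(2)/2)*(d + 2*sqrt(2))*(d + 3*sqrt(2))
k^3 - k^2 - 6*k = k*(k - 3)*(k + 2)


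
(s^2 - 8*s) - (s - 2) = s^2 - 9*s + 2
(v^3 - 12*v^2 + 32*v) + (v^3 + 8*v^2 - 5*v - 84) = 2*v^3 - 4*v^2 + 27*v - 84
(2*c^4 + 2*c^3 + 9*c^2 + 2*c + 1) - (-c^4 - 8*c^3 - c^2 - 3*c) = 3*c^4 + 10*c^3 + 10*c^2 + 5*c + 1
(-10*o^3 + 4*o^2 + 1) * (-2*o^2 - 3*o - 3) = 20*o^5 + 22*o^4 + 18*o^3 - 14*o^2 - 3*o - 3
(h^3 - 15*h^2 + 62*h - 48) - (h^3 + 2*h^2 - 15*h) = -17*h^2 + 77*h - 48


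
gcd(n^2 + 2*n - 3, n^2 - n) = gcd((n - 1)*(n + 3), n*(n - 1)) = n - 1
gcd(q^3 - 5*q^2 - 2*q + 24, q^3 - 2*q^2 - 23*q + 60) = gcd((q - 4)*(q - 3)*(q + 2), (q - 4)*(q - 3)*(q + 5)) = q^2 - 7*q + 12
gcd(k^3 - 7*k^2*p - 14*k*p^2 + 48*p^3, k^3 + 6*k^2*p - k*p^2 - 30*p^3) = -k^2 - k*p + 6*p^2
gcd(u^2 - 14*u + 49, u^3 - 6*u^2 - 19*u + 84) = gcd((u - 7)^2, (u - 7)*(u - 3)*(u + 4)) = u - 7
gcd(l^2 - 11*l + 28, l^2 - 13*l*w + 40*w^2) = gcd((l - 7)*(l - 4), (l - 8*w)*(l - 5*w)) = 1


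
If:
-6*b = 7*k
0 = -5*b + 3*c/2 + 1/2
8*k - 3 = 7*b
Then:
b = -21/97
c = -307/291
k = 18/97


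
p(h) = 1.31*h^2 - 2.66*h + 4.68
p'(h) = 2.62*h - 2.66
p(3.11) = 9.08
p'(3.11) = 5.49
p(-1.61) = 12.36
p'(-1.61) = -6.88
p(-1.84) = 14.01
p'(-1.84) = -7.48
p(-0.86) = 7.94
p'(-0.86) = -4.91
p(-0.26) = 5.46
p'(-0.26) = -3.34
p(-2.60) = 20.45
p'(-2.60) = -9.47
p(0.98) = 3.33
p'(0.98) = -0.09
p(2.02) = 4.65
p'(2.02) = 2.63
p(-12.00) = 225.24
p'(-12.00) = -34.10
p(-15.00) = 339.33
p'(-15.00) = -41.96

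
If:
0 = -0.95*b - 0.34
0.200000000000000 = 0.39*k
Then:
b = -0.36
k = 0.51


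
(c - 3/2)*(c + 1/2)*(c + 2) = c^3 + c^2 - 11*c/4 - 3/2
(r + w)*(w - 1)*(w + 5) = r*w^2 + 4*r*w - 5*r + w^3 + 4*w^2 - 5*w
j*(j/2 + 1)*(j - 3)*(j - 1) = j^4/2 - j^3 - 5*j^2/2 + 3*j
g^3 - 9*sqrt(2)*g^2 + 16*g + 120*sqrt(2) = (g - 6*sqrt(2))*(g - 5*sqrt(2))*(g + 2*sqrt(2))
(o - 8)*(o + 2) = o^2 - 6*o - 16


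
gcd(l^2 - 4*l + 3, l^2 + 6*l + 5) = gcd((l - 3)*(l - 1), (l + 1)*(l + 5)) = 1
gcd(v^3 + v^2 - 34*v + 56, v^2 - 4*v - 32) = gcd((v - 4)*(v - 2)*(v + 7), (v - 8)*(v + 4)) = 1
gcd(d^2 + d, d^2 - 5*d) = d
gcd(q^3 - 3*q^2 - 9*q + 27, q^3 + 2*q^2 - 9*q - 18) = q^2 - 9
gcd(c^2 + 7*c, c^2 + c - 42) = c + 7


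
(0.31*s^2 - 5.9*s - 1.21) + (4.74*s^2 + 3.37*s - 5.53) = 5.05*s^2 - 2.53*s - 6.74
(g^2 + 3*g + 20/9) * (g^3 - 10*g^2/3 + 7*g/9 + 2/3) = g^5 - g^4/3 - 7*g^3 - 119*g^2/27 + 302*g/81 + 40/27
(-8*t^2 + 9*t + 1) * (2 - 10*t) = 80*t^3 - 106*t^2 + 8*t + 2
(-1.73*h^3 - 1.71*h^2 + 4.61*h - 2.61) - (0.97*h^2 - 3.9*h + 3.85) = -1.73*h^3 - 2.68*h^2 + 8.51*h - 6.46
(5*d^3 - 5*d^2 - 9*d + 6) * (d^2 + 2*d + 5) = 5*d^5 + 5*d^4 + 6*d^3 - 37*d^2 - 33*d + 30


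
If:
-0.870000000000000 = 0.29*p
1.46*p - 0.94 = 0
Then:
No Solution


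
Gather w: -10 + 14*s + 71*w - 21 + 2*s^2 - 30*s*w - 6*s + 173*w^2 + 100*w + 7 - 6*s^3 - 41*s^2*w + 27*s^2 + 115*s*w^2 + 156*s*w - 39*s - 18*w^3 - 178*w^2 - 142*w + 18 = -6*s^3 + 29*s^2 - 31*s - 18*w^3 + w^2*(115*s - 5) + w*(-41*s^2 + 126*s + 29) - 6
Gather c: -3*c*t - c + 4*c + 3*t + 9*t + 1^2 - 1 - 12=c*(3 - 3*t) + 12*t - 12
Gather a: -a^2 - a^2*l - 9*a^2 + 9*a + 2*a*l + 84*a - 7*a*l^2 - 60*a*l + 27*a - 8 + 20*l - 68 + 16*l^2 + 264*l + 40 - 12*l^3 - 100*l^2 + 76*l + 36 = a^2*(-l - 10) + a*(-7*l^2 - 58*l + 120) - 12*l^3 - 84*l^2 + 360*l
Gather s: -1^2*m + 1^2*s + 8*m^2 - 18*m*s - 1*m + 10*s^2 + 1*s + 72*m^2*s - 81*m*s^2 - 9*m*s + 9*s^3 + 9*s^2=8*m^2 - 2*m + 9*s^3 + s^2*(19 - 81*m) + s*(72*m^2 - 27*m + 2)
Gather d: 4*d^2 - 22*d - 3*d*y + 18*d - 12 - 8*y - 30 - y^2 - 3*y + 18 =4*d^2 + d*(-3*y - 4) - y^2 - 11*y - 24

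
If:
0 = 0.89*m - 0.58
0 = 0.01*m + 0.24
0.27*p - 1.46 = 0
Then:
No Solution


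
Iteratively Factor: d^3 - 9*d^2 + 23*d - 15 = (d - 5)*(d^2 - 4*d + 3) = (d - 5)*(d - 3)*(d - 1)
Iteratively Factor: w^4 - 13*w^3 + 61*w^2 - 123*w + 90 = (w - 3)*(w^3 - 10*w^2 + 31*w - 30) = (w - 3)*(w - 2)*(w^2 - 8*w + 15) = (w - 5)*(w - 3)*(w - 2)*(w - 3)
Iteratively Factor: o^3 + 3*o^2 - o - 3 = (o + 3)*(o^2 - 1) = (o - 1)*(o + 3)*(o + 1)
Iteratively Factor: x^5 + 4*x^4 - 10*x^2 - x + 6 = (x + 1)*(x^4 + 3*x^3 - 3*x^2 - 7*x + 6) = (x + 1)*(x + 3)*(x^3 - 3*x + 2) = (x + 1)*(x + 2)*(x + 3)*(x^2 - 2*x + 1) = (x - 1)*(x + 1)*(x + 2)*(x + 3)*(x - 1)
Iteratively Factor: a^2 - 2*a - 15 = (a + 3)*(a - 5)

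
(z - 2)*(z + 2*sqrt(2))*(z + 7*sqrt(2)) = z^3 - 2*z^2 + 9*sqrt(2)*z^2 - 18*sqrt(2)*z + 28*z - 56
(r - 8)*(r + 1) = r^2 - 7*r - 8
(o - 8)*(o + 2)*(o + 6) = o^3 - 52*o - 96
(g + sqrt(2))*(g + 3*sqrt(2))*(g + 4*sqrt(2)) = g^3 + 8*sqrt(2)*g^2 + 38*g + 24*sqrt(2)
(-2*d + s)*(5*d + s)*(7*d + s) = -70*d^3 + 11*d^2*s + 10*d*s^2 + s^3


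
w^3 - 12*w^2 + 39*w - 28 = (w - 7)*(w - 4)*(w - 1)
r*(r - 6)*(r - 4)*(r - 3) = r^4 - 13*r^3 + 54*r^2 - 72*r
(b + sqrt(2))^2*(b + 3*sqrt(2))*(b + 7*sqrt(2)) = b^4 + 12*sqrt(2)*b^3 + 84*b^2 + 104*sqrt(2)*b + 84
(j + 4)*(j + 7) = j^2 + 11*j + 28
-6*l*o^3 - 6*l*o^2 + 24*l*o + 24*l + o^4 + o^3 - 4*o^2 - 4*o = (-6*l + o)*(o - 2)*(o + 1)*(o + 2)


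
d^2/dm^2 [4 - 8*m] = 0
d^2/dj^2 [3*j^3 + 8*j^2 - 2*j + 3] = 18*j + 16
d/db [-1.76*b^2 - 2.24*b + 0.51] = -3.52*b - 2.24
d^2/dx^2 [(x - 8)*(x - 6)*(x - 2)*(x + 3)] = 12*x^2 - 78*x + 56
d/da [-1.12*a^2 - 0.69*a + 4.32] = -2.24*a - 0.69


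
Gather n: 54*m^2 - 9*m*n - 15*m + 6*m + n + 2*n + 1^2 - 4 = 54*m^2 - 9*m + n*(3 - 9*m) - 3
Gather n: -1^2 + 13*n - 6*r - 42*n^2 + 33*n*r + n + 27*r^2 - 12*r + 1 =-42*n^2 + n*(33*r + 14) + 27*r^2 - 18*r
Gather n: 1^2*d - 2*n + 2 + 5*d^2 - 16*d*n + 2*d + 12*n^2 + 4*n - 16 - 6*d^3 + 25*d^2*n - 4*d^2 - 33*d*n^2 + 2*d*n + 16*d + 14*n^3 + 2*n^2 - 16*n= -6*d^3 + d^2 + 19*d + 14*n^3 + n^2*(14 - 33*d) + n*(25*d^2 - 14*d - 14) - 14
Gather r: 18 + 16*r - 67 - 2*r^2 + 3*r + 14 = -2*r^2 + 19*r - 35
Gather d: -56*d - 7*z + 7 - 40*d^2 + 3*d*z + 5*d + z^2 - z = -40*d^2 + d*(3*z - 51) + z^2 - 8*z + 7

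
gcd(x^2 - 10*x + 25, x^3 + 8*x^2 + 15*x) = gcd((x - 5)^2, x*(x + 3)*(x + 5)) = 1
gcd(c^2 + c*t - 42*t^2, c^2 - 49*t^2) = c + 7*t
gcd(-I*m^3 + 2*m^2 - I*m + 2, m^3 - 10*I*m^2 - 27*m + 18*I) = m - I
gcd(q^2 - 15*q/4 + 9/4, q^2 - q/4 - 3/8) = q - 3/4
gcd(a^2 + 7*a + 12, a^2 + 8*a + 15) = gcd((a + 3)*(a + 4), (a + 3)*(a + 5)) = a + 3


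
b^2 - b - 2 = (b - 2)*(b + 1)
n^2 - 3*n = n*(n - 3)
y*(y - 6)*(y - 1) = y^3 - 7*y^2 + 6*y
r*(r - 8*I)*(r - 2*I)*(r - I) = r^4 - 11*I*r^3 - 26*r^2 + 16*I*r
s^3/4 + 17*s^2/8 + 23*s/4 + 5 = (s/4 + 1)*(s + 2)*(s + 5/2)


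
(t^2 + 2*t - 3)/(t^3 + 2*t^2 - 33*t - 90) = (t - 1)/(t^2 - t - 30)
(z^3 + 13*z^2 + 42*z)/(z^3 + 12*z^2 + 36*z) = (z + 7)/(z + 6)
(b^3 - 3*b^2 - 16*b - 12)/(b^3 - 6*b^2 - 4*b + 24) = (b + 1)/(b - 2)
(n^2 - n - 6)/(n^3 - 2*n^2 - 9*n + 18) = (n + 2)/(n^2 + n - 6)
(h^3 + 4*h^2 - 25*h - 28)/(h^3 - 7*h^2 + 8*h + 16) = (h + 7)/(h - 4)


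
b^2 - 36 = (b - 6)*(b + 6)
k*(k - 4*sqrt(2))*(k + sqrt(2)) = k^3 - 3*sqrt(2)*k^2 - 8*k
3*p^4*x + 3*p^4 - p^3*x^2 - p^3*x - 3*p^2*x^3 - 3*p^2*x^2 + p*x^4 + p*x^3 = (-3*p + x)*(-p + x)*(p + x)*(p*x + p)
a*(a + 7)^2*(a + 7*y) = a^4 + 7*a^3*y + 14*a^3 + 98*a^2*y + 49*a^2 + 343*a*y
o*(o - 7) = o^2 - 7*o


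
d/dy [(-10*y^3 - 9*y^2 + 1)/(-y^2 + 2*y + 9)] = 2*(5*y^4 - 20*y^3 - 144*y^2 - 80*y - 1)/(y^4 - 4*y^3 - 14*y^2 + 36*y + 81)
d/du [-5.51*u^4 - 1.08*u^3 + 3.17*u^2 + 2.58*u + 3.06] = -22.04*u^3 - 3.24*u^2 + 6.34*u + 2.58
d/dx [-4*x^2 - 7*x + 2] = -8*x - 7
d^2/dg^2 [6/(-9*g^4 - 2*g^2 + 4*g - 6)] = 24*((27*g^2 + 1)*(9*g^4 + 2*g^2 - 4*g + 6) - 8*(9*g^3 + g - 1)^2)/(9*g^4 + 2*g^2 - 4*g + 6)^3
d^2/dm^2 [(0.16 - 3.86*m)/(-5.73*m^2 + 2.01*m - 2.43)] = ((17.3508 - 132.7068*m)*(5.73*m^2 - 2.01*m + 2.43) + (3.86*m - 0.16)*(11.46*m - 2.01)*(22.92*m - 4.02))/(5.73*m^2 - 2.01*m + 2.43)^3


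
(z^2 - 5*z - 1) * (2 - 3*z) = -3*z^3 + 17*z^2 - 7*z - 2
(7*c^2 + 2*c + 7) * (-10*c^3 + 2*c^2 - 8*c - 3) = -70*c^5 - 6*c^4 - 122*c^3 - 23*c^2 - 62*c - 21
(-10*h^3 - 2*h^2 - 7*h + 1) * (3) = -30*h^3 - 6*h^2 - 21*h + 3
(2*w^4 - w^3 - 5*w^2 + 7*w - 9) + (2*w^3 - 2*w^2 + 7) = 2*w^4 + w^3 - 7*w^2 + 7*w - 2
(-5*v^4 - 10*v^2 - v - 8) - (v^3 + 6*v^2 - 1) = -5*v^4 - v^3 - 16*v^2 - v - 7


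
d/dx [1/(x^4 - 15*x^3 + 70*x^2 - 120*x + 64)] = (-4*x^3 + 45*x^2 - 140*x + 120)/(x^4 - 15*x^3 + 70*x^2 - 120*x + 64)^2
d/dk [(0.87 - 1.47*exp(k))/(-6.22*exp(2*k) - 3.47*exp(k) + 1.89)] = (-9.1434*exp(2*k) + 10.8228*exp(k) + 0.240600000000001)*exp(k)/(38.6884*exp(4*k) + 43.1668*exp(3*k) - 11.4707*exp(2*k) - 13.1166*exp(k) + 3.5721)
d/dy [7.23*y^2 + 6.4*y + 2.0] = 14.46*y + 6.4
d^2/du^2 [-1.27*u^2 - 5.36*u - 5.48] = -2.54000000000000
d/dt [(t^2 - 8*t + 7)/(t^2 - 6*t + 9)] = 2*(t + 5)/(t^3 - 9*t^2 + 27*t - 27)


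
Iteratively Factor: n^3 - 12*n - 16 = (n + 2)*(n^2 - 2*n - 8) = (n - 4)*(n + 2)*(n + 2)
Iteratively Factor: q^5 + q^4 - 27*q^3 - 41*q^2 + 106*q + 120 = (q - 2)*(q^4 + 3*q^3 - 21*q^2 - 83*q - 60) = (q - 2)*(q + 1)*(q^3 + 2*q^2 - 23*q - 60) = (q - 2)*(q + 1)*(q + 4)*(q^2 - 2*q - 15) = (q - 5)*(q - 2)*(q + 1)*(q + 4)*(q + 3)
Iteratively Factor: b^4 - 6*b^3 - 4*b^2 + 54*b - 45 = (b - 3)*(b^3 - 3*b^2 - 13*b + 15) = (b - 3)*(b + 3)*(b^2 - 6*b + 5) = (b - 5)*(b - 3)*(b + 3)*(b - 1)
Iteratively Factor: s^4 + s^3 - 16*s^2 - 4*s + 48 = (s + 2)*(s^3 - s^2 - 14*s + 24) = (s + 2)*(s + 4)*(s^2 - 5*s + 6) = (s - 3)*(s + 2)*(s + 4)*(s - 2)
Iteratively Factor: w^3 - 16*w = (w + 4)*(w^2 - 4*w) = (w - 4)*(w + 4)*(w)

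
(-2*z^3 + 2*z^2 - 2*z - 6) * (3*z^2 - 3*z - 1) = -6*z^5 + 12*z^4 - 10*z^3 - 14*z^2 + 20*z + 6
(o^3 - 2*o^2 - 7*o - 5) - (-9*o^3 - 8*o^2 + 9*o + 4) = 10*o^3 + 6*o^2 - 16*o - 9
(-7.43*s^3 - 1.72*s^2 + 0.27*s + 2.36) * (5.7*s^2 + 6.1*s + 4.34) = -42.351*s^5 - 55.127*s^4 - 41.1992*s^3 + 7.6342*s^2 + 15.5678*s + 10.2424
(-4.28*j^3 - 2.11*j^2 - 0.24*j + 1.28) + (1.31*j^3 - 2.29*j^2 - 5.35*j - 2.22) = -2.97*j^3 - 4.4*j^2 - 5.59*j - 0.94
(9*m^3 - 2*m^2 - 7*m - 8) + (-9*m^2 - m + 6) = 9*m^3 - 11*m^2 - 8*m - 2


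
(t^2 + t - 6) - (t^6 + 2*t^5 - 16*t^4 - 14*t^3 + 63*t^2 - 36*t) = -t^6 - 2*t^5 + 16*t^4 + 14*t^3 - 62*t^2 + 37*t - 6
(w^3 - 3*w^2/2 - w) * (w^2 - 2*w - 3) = w^5 - 7*w^4/2 - w^3 + 13*w^2/2 + 3*w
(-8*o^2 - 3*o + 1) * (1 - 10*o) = 80*o^3 + 22*o^2 - 13*o + 1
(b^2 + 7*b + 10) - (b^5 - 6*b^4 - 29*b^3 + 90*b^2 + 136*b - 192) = -b^5 + 6*b^4 + 29*b^3 - 89*b^2 - 129*b + 202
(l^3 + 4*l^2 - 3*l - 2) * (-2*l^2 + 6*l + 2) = -2*l^5 - 2*l^4 + 32*l^3 - 6*l^2 - 18*l - 4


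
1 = 1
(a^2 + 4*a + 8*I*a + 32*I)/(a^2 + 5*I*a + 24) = (a + 4)/(a - 3*I)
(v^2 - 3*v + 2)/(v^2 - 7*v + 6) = (v - 2)/(v - 6)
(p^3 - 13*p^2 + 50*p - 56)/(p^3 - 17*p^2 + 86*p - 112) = (p - 4)/(p - 8)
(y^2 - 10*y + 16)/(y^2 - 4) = (y - 8)/(y + 2)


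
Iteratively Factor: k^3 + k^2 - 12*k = (k + 4)*(k^2 - 3*k) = (k - 3)*(k + 4)*(k)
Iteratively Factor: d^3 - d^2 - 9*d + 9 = (d - 1)*(d^2 - 9) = (d - 3)*(d - 1)*(d + 3)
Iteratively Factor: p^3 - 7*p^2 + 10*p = (p)*(p^2 - 7*p + 10) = p*(p - 2)*(p - 5)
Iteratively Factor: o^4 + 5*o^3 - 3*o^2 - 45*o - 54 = (o + 3)*(o^3 + 2*o^2 - 9*o - 18) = (o - 3)*(o + 3)*(o^2 + 5*o + 6) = (o - 3)*(o + 3)^2*(o + 2)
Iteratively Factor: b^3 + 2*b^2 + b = (b + 1)*(b^2 + b) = (b + 1)^2*(b)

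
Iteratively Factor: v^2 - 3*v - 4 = (v - 4)*(v + 1)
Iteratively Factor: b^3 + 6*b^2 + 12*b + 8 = (b + 2)*(b^2 + 4*b + 4) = (b + 2)^2*(b + 2)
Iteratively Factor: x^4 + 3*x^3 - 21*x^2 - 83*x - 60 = (x + 4)*(x^3 - x^2 - 17*x - 15) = (x + 3)*(x + 4)*(x^2 - 4*x - 5) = (x + 1)*(x + 3)*(x + 4)*(x - 5)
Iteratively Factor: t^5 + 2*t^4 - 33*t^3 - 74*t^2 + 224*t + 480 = (t + 4)*(t^4 - 2*t^3 - 25*t^2 + 26*t + 120) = (t - 5)*(t + 4)*(t^3 + 3*t^2 - 10*t - 24) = (t - 5)*(t - 3)*(t + 4)*(t^2 + 6*t + 8) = (t - 5)*(t - 3)*(t + 2)*(t + 4)*(t + 4)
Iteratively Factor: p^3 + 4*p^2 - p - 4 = (p - 1)*(p^2 + 5*p + 4) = (p - 1)*(p + 4)*(p + 1)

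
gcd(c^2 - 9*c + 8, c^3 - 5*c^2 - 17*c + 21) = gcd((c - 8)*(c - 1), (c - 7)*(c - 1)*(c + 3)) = c - 1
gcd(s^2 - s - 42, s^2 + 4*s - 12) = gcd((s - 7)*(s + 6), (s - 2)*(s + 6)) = s + 6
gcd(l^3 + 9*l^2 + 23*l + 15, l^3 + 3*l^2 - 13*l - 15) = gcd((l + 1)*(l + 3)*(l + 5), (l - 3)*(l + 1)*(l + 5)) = l^2 + 6*l + 5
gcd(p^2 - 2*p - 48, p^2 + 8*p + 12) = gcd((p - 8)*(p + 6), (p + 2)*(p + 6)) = p + 6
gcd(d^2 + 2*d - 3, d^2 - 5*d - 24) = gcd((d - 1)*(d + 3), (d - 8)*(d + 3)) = d + 3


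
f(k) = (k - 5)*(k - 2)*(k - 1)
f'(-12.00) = 641.00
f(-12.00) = -3094.00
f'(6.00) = 29.00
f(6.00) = 20.00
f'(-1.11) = 38.46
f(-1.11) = -40.09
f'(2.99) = -4.02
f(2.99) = -3.96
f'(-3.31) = 102.83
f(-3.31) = -190.18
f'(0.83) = 5.79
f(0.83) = -0.83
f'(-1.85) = 56.87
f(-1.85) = -75.16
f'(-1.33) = 43.59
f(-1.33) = -49.11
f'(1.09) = 3.12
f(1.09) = 0.32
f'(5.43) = 18.57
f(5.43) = 6.53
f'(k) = (k - 5)*(k - 2) + (k - 5)*(k - 1) + (k - 2)*(k - 1)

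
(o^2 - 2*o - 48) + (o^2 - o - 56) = 2*o^2 - 3*o - 104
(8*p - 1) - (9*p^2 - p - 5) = -9*p^2 + 9*p + 4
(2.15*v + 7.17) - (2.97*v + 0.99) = 6.18 - 0.82*v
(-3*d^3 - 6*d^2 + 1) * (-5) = 15*d^3 + 30*d^2 - 5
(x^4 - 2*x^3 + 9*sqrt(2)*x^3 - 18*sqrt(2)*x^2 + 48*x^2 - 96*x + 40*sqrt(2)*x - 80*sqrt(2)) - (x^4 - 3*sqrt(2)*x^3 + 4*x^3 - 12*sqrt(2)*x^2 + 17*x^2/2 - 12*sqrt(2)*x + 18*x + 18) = -6*x^3 + 12*sqrt(2)*x^3 - 6*sqrt(2)*x^2 + 79*x^2/2 - 114*x + 52*sqrt(2)*x - 80*sqrt(2) - 18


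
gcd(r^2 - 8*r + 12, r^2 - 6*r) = r - 6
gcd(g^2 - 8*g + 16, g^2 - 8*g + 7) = 1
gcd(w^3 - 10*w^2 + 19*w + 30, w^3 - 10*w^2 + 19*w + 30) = w^3 - 10*w^2 + 19*w + 30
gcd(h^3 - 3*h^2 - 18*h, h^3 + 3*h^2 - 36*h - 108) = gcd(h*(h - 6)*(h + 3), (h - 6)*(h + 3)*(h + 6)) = h^2 - 3*h - 18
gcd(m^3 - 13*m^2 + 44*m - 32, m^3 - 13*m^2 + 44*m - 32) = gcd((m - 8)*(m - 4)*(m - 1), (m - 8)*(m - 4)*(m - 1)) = m^3 - 13*m^2 + 44*m - 32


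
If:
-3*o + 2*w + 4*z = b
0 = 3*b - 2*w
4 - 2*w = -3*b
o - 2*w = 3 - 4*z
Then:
No Solution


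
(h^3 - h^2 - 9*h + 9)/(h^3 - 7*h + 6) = (h - 3)/(h - 2)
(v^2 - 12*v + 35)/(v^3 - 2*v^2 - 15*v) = (v - 7)/(v*(v + 3))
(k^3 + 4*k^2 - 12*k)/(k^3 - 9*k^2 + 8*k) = (k^2 + 4*k - 12)/(k^2 - 9*k + 8)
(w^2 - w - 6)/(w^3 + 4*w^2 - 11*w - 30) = 1/(w + 5)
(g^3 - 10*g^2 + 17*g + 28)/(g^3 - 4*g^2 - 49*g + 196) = (g + 1)/(g + 7)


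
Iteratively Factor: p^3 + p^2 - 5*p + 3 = (p + 3)*(p^2 - 2*p + 1) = (p - 1)*(p + 3)*(p - 1)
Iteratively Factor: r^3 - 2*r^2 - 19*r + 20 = (r - 5)*(r^2 + 3*r - 4) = (r - 5)*(r + 4)*(r - 1)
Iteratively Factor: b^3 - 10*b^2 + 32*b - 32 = (b - 2)*(b^2 - 8*b + 16) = (b - 4)*(b - 2)*(b - 4)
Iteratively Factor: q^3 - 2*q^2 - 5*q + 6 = (q + 2)*(q^2 - 4*q + 3) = (q - 3)*(q + 2)*(q - 1)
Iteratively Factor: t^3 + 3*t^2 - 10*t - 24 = (t - 3)*(t^2 + 6*t + 8) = (t - 3)*(t + 4)*(t + 2)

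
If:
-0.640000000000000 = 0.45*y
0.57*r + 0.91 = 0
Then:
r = -1.60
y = -1.42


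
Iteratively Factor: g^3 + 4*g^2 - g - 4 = (g + 1)*(g^2 + 3*g - 4) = (g + 1)*(g + 4)*(g - 1)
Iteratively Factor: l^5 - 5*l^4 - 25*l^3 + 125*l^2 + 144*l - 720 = (l + 3)*(l^4 - 8*l^3 - l^2 + 128*l - 240) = (l - 3)*(l + 3)*(l^3 - 5*l^2 - 16*l + 80) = (l - 5)*(l - 3)*(l + 3)*(l^2 - 16) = (l - 5)*(l - 3)*(l + 3)*(l + 4)*(l - 4)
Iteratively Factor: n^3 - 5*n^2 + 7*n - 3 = (n - 3)*(n^2 - 2*n + 1) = (n - 3)*(n - 1)*(n - 1)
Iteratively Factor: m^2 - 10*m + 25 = (m - 5)*(m - 5)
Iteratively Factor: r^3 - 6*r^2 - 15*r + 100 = (r + 4)*(r^2 - 10*r + 25) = (r - 5)*(r + 4)*(r - 5)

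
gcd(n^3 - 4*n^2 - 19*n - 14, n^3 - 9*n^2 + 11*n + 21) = n^2 - 6*n - 7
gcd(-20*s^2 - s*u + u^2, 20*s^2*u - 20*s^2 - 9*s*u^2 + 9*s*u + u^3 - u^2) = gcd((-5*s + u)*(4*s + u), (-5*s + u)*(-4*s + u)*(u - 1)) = 5*s - u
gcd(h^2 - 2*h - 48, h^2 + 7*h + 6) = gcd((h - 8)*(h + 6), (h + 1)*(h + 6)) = h + 6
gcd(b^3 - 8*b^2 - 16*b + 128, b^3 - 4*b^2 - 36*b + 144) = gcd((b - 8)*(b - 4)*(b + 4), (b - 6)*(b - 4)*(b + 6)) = b - 4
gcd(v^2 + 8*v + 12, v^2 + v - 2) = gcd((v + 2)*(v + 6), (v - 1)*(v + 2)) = v + 2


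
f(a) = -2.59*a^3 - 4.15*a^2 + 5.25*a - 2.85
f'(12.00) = -1213.23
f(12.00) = -5012.97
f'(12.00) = -1213.23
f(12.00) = -5012.97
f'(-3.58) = -64.62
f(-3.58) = 44.00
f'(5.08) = -237.43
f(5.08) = -422.82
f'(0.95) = -9.65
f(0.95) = -3.83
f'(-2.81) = -32.78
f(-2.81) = 7.10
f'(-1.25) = 3.48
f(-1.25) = -10.84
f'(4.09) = -158.67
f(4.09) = -228.00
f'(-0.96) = 6.06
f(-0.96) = -9.42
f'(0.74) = -5.15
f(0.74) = -2.29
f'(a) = -7.77*a^2 - 8.3*a + 5.25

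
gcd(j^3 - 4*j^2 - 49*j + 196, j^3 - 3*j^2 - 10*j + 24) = j - 4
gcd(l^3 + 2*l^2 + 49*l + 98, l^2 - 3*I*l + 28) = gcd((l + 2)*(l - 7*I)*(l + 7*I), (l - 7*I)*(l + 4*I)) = l - 7*I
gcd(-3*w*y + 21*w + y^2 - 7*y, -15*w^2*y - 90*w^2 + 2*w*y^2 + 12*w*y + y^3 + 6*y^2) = -3*w + y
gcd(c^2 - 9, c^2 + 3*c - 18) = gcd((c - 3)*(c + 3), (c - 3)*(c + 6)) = c - 3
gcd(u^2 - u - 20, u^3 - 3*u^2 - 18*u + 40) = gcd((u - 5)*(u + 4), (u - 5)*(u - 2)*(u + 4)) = u^2 - u - 20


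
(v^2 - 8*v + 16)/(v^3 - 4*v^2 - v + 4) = (v - 4)/(v^2 - 1)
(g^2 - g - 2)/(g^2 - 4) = (g + 1)/(g + 2)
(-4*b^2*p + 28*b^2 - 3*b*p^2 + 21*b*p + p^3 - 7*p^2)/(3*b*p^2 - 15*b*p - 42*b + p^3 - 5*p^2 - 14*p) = (-4*b^2 - 3*b*p + p^2)/(3*b*p + 6*b + p^2 + 2*p)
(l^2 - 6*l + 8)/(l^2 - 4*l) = (l - 2)/l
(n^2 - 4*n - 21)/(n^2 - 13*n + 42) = (n + 3)/(n - 6)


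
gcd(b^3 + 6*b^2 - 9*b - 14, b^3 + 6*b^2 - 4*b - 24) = b - 2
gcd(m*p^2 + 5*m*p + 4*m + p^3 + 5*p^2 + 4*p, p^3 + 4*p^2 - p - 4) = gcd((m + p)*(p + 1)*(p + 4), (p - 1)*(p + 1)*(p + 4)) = p^2 + 5*p + 4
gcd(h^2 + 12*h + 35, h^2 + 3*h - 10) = h + 5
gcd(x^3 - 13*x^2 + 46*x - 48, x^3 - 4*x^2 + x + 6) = x^2 - 5*x + 6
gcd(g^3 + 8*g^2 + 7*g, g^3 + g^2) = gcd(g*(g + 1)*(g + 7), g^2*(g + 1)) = g^2 + g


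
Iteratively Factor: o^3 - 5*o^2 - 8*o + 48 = (o + 3)*(o^2 - 8*o + 16) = (o - 4)*(o + 3)*(o - 4)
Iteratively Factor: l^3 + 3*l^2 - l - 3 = (l + 3)*(l^2 - 1) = (l + 1)*(l + 3)*(l - 1)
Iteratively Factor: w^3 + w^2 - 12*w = (w)*(w^2 + w - 12) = w*(w - 3)*(w + 4)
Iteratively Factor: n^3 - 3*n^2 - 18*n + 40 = (n + 4)*(n^2 - 7*n + 10) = (n - 5)*(n + 4)*(n - 2)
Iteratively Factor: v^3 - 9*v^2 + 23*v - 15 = (v - 5)*(v^2 - 4*v + 3) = (v - 5)*(v - 3)*(v - 1)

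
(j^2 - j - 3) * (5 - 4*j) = -4*j^3 + 9*j^2 + 7*j - 15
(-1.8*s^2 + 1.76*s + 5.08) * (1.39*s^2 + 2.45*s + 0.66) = -2.502*s^4 - 1.9636*s^3 + 10.1852*s^2 + 13.6076*s + 3.3528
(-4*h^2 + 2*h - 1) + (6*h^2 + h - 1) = 2*h^2 + 3*h - 2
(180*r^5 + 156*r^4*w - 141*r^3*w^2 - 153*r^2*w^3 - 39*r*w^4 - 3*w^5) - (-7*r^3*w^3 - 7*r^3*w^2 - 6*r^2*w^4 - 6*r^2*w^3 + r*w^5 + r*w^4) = 180*r^5 + 156*r^4*w + 7*r^3*w^3 - 134*r^3*w^2 + 6*r^2*w^4 - 147*r^2*w^3 - r*w^5 - 40*r*w^4 - 3*w^5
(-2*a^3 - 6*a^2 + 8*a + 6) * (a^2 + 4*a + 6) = -2*a^5 - 14*a^4 - 28*a^3 + 2*a^2 + 72*a + 36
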